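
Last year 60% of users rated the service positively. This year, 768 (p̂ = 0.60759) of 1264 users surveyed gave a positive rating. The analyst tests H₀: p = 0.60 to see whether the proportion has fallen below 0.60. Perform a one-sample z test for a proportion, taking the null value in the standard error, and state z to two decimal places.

z = 0.55

p̂ = 768/1264 = 0.6076.
Under H₀, SE = √(0.6·0.4/1264) = √(0.000189873) = 0.0138.
z = (0.6076 − 0.6)/0.0138 = 0.0076/0.0138 = 0.55.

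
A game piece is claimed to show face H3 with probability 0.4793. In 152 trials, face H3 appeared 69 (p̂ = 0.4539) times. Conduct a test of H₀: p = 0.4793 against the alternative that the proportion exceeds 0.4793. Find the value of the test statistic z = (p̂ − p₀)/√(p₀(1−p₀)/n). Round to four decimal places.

z = -0.6257

p̂ = 69/152 ≈ 0.453947.
Standard error under H₀: √(0.4793×0.5207/152) = 0.040521.
z = (0.453947 − 0.4793)/0.040521 = -0.025353/0.040521 = -0.6257.
p-value = P(Z > -0.626) ≈ 0.7342.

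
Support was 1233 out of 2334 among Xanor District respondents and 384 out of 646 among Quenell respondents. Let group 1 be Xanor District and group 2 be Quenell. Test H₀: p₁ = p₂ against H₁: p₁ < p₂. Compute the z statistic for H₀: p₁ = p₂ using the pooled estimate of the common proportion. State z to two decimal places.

z = -2.99

p̂₁ = 1233/2334 = 0.5283, p̂₂ = 384/646 = 0.5944.
Pooled p̂ = (1233+384)/(2334+646) = 1617/2980 = 0.5426.
SE = √(0.248184 × 0.00197644) = 0.0221.
z = (0.5283 − 0.5944)/0.0221 = -0.0661/0.0221 = -2.99.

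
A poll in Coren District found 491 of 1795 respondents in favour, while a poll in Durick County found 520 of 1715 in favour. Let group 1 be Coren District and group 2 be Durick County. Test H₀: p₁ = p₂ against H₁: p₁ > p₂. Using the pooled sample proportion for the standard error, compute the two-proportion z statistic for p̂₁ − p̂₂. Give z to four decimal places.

z = -1.9403

p̂₁ = 491/1795 ≈ 0.273538, p̂₂ = 520/1715 ≈ 0.303207.
Pooled p̂ = (491+520)/(1795+1715) = 1011/3510 = 0.288034.
SE = √(p̂(1−p̂)(1/n₁+1/n₂)) = √(0.288034·0.711966·0.00114019) = √(0.00023382) = 0.015291.
z = (0.273538 − 0.303207)/0.015291 = -0.029669/0.015291 = -1.9403.
p-value = P(Z > -1.940) ≈ 0.9738.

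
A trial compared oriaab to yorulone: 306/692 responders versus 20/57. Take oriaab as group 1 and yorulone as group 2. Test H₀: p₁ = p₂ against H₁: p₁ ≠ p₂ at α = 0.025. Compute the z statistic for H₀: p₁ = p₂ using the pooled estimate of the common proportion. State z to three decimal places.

z = 1.337

p̂₁ = 306/692 = 0.44220, p̂₂ = 20/57 = 0.35088.
Pooled p̂ = (306+20)/(692+57) = 326/749 = 0.43525.
SE = √(p̂(1−p̂)(1/n₁+1/n₂)) = √(0.43525·0.56475·0.0189889) = √(0.00466762) = 0.06832.
z = (0.44220 − 0.35088)/0.06832 = 0.09132/0.06832 = 1.337.
Two-sided p-value ≈ 2·Φ(−1.337) = 0.1813. With α = 0.025, fail to reject H₀.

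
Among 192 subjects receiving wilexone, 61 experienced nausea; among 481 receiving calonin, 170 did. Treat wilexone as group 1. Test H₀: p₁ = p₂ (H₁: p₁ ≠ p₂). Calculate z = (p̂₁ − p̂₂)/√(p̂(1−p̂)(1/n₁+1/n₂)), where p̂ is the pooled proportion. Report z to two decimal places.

p̂₁ = 61/192 = 0.3177, p̂₂ = 170/481 = 0.3534.
Pooled p̂ = (61+170)/(192+481) = 231/673 = 0.3432.
SE = √(0.225426 × 0.00728734) = 0.0405.
z = (0.3177 − 0.3534)/0.0405 = -0.0357/0.0405 = -0.88.

z = -0.88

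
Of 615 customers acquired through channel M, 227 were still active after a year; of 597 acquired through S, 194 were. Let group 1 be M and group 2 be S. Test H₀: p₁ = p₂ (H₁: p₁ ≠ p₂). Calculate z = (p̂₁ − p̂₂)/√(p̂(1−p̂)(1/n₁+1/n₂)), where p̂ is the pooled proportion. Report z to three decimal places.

z = 1.614

p̂₁ = 227/615 ≈ 0.36911, p̂₂ = 194/597 ≈ 0.32496.
Pooled p̂ = (227+194)/(615+597) = 421/1212 = 0.34736.
SE = √(p̂(1−p̂)(1/n₁+1/n₂)) = √(0.34736·0.65264·0.00330106) = √(0.000748353) = 0.02736.
z = (0.36911 − 0.32496)/0.02736 = 0.04415/0.02736 = 1.614.
p-value = 2·P(Z > 1.614) ≈ 0.1066.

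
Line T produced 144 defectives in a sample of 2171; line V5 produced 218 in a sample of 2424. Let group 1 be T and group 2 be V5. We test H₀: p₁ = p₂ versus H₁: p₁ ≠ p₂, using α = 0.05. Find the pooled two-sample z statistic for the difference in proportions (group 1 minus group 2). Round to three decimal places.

z = -2.965

p̂₁ = 144/2171 = 0.06633, p̂₂ = 218/2424 = 0.08993.
Pooled p̂ = (144+218)/(2171+2424) = 362/4595 = 0.07878.
SE = √(p̂(1−p̂)(1/n₁+1/n₂)) = √(0.07878·0.92122·0.000873158) = √(6.33693e-05) = 0.00796.
z = (0.06633 − 0.08993)/0.00796 = -0.02360/0.00796 = -2.965.
Two-sided p-value ≈ 2·Φ(−2.965) = 0.0030; since p < α = 0.05, reject H₀.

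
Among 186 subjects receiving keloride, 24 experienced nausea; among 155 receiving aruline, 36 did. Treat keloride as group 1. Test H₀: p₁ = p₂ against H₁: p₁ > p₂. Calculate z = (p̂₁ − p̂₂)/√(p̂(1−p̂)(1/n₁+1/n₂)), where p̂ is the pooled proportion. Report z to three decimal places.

p̂₁ = 24/186 ≈ 0.12903, p̂₂ = 36/155 ≈ 0.23226.
Pooled p̂ = (24+36)/(186+155) = 60/341 = 0.17595.
SE = √(p̂(1−p̂)(1/n₁+1/n₂)) = √(0.17595·0.82405·0.011828) = √(0.00171498) = 0.04141.
z = (0.12903 − 0.23226)/0.04141 = -0.10323/0.04141 = -2.493.

z = -2.493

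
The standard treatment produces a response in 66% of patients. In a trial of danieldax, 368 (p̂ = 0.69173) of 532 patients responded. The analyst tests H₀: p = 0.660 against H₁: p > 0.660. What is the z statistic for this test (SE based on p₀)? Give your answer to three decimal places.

z = 1.545

p̂ = 368/532 ≈ 0.69173.
Standard error under H₀: √(0.66×0.34/532) = 0.02054.
z = (0.69173 − 0.66)/0.02054 = 0.03173/0.02054 = 1.545.
p-value = P(Z > 1.545) ≈ 0.0612.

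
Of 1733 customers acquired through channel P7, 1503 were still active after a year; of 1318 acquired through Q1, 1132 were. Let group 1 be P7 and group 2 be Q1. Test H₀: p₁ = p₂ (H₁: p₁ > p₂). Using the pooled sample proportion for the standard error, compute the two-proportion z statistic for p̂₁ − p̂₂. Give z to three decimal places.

p̂₁ = 1503/1733 ≈ 0.86728, p̂₂ = 1132/1318 ≈ 0.85888.
Pooled p̂ = (1503+1132)/(1733+1318) = 2635/3051 = 0.86365.
SE = √(0.117758 × 0.00133576) = 0.01254.
z = (0.86728 − 0.85888)/0.01254 = 0.00840/0.01254 = 0.670.

z = 0.670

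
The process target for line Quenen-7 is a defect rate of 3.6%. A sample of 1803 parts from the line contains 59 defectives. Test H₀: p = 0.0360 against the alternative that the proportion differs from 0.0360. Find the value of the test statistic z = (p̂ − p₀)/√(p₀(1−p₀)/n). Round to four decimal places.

p̂ = 59/1803 = 0.0327232.
Standard error under H₀: √(0.036×0.964/1803) = 0.0043872.
z = (0.0327232 − 0.036)/0.0043872 = -0.0032768/0.0043872 = -0.7469.

z = -0.7469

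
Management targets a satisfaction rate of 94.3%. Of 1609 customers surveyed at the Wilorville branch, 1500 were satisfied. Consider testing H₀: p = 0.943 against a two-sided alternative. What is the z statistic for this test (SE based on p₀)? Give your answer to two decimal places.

z = -1.86

p̂ = 1500/1609 ≈ 0.93226.
Standard error under H₀: √(0.943×0.057/1609) = 0.00578.
z = (0.93226 − 0.943)/0.00578 = -0.01074/0.00578 = -1.86.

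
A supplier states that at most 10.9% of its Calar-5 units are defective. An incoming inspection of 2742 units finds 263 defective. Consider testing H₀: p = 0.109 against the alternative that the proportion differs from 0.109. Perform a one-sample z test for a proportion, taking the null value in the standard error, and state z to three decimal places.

z = -2.199

p̂ = 263/2742 ≈ 0.095915.
Standard error under H₀: √(0.109×0.891/2742) = 0.005951.
z = (0.095915 − 0.109)/0.005951 = -0.013085/0.005951 = -2.199.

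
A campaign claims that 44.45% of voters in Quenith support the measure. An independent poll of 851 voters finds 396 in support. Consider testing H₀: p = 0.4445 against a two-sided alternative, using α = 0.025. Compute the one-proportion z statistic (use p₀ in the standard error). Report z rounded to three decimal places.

p̂ = 396/851 ≈ 0.46533.
SE = √(p₀(1−p₀)/n) = √(0.24692/851) = 0.01703.
z = (0.46533 − 0.4445)/0.01703 = 0.02083/0.01703 = 1.223.
p-value = 2·P(Z > 1.223) ≈ 0.2213, so at α = 0.025 we fail to reject H₀.

z = 1.223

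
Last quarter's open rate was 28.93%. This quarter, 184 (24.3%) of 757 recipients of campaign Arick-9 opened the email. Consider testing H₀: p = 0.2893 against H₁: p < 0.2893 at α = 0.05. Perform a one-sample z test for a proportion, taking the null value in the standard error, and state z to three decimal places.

z = -2.805

p̂ = 184/757 = 0.2430647.
SE = √(p₀(1−p₀)/n) = √(0.20561/757) = 0.0164805.
z = (0.2430647 − 0.2893)/0.0164805 = -0.0462353/0.0164805 = -2.805.
p-value = P(Z < -2.805) ≈ 0.0025. With α = 0.05, reject H₀.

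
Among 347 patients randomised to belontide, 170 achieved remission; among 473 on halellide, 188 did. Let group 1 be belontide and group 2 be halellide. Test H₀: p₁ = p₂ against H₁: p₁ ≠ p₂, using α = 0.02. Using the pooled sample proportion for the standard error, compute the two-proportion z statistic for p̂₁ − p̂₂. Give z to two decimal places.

p̂₁ = 170/347 = 0.48991, p̂₂ = 188/473 = 0.39746.
Pooled p̂ = (170+188)/(347+473) = 358/820 = 0.43659.
SE = √(p̂(1−p̂)(1/n₁+1/n₂)) = √(0.43659·0.56341·0.00499601) = √(0.00122891) = 0.03506.
z = (0.48991 − 0.39746)/0.03506 = 0.09245/0.03506 = 2.64.
Two-sided p-value ≈ 2·Φ(−2.637) = 0.0084. With α = 0.02, reject H₀.

z = 2.64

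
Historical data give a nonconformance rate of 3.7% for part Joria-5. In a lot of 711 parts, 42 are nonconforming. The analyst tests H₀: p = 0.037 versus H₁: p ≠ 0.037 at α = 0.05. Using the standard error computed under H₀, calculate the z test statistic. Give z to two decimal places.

z = 3.12

p̂ = 42/711 ≈ 0.05907.
Under H₀, SE = √(0.037·0.963/711) = √(5.01139e-05) = 0.00708.
z = (0.05907 − 0.037)/0.00708 = 0.02207/0.00708 = 3.12.
p-value = 2·P(Z > 3.118) ≈ 0.0018, so at α = 0.05 we reject H₀.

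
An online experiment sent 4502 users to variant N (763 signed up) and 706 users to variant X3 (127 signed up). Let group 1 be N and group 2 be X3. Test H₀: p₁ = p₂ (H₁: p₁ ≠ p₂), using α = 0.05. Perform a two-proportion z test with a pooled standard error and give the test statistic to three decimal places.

p̂₁ = 763/4502 = 0.16948, p̂₂ = 127/706 = 0.17989.
Pooled p̂ = (763+127)/(4502+706) = 890/5208 = 0.17089.
SE = √(0.141687 × 0.00163855) = 0.01524.
z = (0.16948 − 0.17989)/0.01524 = -0.01041/0.01524 = -0.683.
Two-sided p-value ≈ 2·Φ(−0.683) = 0.4946; since p > α = 0.05, fail to reject H₀.

z = -0.683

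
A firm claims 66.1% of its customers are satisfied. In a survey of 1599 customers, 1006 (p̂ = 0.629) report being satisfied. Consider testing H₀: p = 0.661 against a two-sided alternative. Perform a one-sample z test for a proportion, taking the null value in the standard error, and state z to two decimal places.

p̂ = 1006/1599 = 0.62914.
Standard error under H₀: √(0.661×0.339/1599) = 0.01184.
z = (0.62914 − 0.661)/0.01184 = -0.03186/0.01184 = -2.69.
p-value = 2·P(Z > 2.691) ≈ 0.0071.

z = -2.69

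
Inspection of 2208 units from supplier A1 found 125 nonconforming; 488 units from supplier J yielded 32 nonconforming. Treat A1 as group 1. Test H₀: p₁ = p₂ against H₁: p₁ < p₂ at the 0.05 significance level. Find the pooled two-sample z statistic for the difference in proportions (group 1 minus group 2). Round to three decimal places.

z = -0.765

p̂₁ = 125/2208 = 0.05661, p̂₂ = 32/488 = 0.06557.
Pooled p̂ = (125+32)/(2208+488) = 157/2696 = 0.05823.
SE = √(p̂(1−p̂)(1/n₁+1/n₂)) = √(0.05823·0.94177·0.00250208) = √(0.000137222) = 0.01171.
z = (0.05661 − 0.06557)/0.01171 = -0.00896/0.01171 = -0.765.
p-value = P(Z < -0.765) ≈ 0.2221. With α = 0.05, fail to reject H₀.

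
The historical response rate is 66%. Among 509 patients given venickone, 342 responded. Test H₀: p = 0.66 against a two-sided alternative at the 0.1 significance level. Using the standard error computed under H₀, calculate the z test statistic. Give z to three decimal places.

z = 0.567

p̂ = 342/509 = 0.67191.
Standard error under H₀: √(0.66×0.34/509) = 0.02100.
z = (0.67191 − 0.66)/0.02100 = 0.01191/0.02100 = 0.567.
Two-sided p-value ≈ 2·Φ(−0.567) = 0.5707, so at α = 0.1 we fail to reject H₀.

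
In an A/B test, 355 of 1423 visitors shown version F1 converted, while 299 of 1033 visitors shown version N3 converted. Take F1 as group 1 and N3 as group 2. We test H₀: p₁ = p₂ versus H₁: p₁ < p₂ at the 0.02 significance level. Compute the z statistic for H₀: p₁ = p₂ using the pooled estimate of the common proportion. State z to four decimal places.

z = -2.2125

p̂₁ = 355/1423 = 0.249473, p̂₂ = 299/1033 = 0.289448.
Pooled p̂ = (355+299)/(1423+1033) = 654/2456 = 0.266287.
SE = √(p̂(1−p̂)(1/n₁+1/n₂)) = √(0.266287·0.733713·0.00167079) = √(0.000326437) = 0.018068.
z = (0.249473 − 0.289448)/0.018068 = -0.039975/0.018068 = -2.2125.
p-value = P(Z < -2.213) ≈ 0.0135, so at α = 0.02 we reject H₀.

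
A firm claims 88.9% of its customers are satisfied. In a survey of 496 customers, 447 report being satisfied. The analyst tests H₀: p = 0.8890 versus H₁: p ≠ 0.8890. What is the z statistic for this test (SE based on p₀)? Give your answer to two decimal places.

z = 0.87

p̂ = 447/496 = 0.9012.
SE = √(p₀(1−p₀)/n) = √(0.098679/496) = 0.0141.
z = (0.9012 − 0.889)/0.0141 = 0.0122/0.0141 = 0.87.
Two-sided p-value ≈ 2·Φ(−0.866) = 0.3867.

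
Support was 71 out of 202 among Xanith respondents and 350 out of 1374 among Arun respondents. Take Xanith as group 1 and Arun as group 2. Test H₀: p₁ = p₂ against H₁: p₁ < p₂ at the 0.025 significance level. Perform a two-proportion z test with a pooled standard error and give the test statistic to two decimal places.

p̂₁ = 71/202 ≈ 0.35149, p̂₂ = 350/1374 ≈ 0.25473.
Pooled p̂ = (71+350)/(202+1374) = 421/1576 = 0.26713.
SE = √(0.195772 × 0.0056783) = 0.03334.
z = (0.35149 − 0.25473)/0.03334 = 0.09676/0.03334 = 2.90.
p-value = P(Z < 2.902) ≈ 0.9981, so at α = 0.025 we fail to reject H₀.

z = 2.90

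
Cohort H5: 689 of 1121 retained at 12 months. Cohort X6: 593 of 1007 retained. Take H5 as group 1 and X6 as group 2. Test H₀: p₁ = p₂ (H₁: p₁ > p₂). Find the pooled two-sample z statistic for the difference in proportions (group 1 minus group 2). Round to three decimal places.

p̂₁ = 689/1121 ≈ 0.61463, p̂₂ = 593/1007 ≈ 0.58888.
Pooled p̂ = (689+593)/(1121+1007) = 1282/2128 = 0.60244.
SE = √(p̂(1−p̂)(1/n₁+1/n₂)) = √(0.60244·0.39756·0.00188511) = √(0.000451494) = 0.02125.
z = (0.61463 − 0.58888)/0.02125 = 0.02575/0.02125 = 1.212.
p-value = P(Z > 1.212) ≈ 0.1128.

z = 1.212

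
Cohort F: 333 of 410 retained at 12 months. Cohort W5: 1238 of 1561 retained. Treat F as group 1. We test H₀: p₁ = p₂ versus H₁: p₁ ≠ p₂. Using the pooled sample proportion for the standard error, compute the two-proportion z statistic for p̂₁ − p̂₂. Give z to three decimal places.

p̂₁ = 333/410 = 0.812195, p̂₂ = 1238/1561 = 0.793081.
Pooled p̂ = (333+1238)/(410+1561) = 1571/1971 = 0.797057.
SE = √(0.161757 × 0.00307964) = 0.022319.
z = (0.812195 − 0.793081)/0.022319 = 0.019114/0.022319 = 0.856.
p-value = 2·P(Z > 0.856) ≈ 0.3918.

z = 0.856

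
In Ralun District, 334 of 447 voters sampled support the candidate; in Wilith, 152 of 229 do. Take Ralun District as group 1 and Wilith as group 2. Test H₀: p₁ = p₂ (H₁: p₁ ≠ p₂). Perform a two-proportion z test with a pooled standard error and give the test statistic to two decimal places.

z = 2.28

p̂₁ = 334/447 ≈ 0.7472, p̂₂ = 152/229 ≈ 0.6638.
Pooled p̂ = (334+152)/(447+229) = 486/676 = 0.7189.
SE = √(0.202068 × 0.00660395) = 0.0365.
z = (0.7472 − 0.6638)/0.0365 = 0.0834/0.0365 = 2.28.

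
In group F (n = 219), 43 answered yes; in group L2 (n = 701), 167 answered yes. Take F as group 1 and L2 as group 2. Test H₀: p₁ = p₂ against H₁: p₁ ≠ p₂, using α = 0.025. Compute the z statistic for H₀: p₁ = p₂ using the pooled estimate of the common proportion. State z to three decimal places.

p̂₁ = 43/219 ≈ 0.19635, p̂₂ = 167/701 ≈ 0.23823.
Pooled p̂ = (43+167)/(219+701) = 210/920 = 0.22826.
SE = √(0.176158 × 0.00599274) = 0.03249.
z = (0.19635 − 0.23823)/0.03249 = -0.04188/0.03249 = -1.289.
p-value = 2·P(Z > 1.289) ≈ 0.1974. With α = 0.025, fail to reject H₀.

z = -1.289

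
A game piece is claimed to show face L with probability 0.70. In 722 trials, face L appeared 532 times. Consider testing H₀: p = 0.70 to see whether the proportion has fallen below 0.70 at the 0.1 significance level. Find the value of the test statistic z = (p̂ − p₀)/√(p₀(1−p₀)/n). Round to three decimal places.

z = 2.160

p̂ = 532/722 ≈ 0.736842.
Under H₀, SE = √(0.7·0.3/722) = √(0.000290859) = 0.017055.
z = (0.736842 − 0.7)/0.017055 = 0.036842/0.017055 = 2.160.
p-value = P(Z < 2.160) ≈ 0.9846; since p > α = 0.1, fail to reject H₀.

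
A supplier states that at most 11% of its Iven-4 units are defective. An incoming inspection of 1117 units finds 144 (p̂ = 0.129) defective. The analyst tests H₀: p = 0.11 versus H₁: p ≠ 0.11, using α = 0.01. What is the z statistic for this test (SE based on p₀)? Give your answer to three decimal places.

p̂ = 144/1117 ≈ 0.12892.
Under H₀, SE = √(0.11·0.89/1117) = √(8.76455e-05) = 0.00936.
z = (0.12892 − 0.11)/0.00936 = 0.01892/0.00936 = 2.021.
p-value = 2·P(Z > 2.021) ≈ 0.0433; since p > α = 0.01, fail to reject H₀.

z = 2.021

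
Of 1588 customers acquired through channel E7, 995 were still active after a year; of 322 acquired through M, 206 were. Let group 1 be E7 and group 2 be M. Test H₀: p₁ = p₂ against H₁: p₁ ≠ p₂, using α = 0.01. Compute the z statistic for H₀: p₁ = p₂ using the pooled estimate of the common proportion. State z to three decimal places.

p̂₁ = 995/1588 = 0.62657, p̂₂ = 206/322 = 0.63975.
Pooled p̂ = (995+206)/(1588+322) = 1201/1910 = 0.62880.
SE = √(0.233412 × 0.00373531) = 0.02953.
z = (0.62657 − 0.63975)/0.02953 = -0.01318/0.02953 = -0.446.
Two-sided p-value ≈ 2·Φ(−0.446) = 0.6554; since p > α = 0.01, fail to reject H₀.

z = -0.446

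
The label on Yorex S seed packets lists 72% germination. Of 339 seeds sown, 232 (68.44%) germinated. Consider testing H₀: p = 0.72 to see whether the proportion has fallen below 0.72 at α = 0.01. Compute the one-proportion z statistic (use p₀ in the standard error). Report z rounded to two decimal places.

p̂ = 232/339 ≈ 0.6844.
Under H₀, SE = √(0.72·0.28/339) = √(0.00059469) = 0.0244.
z = (0.6844 − 0.72)/0.0244 = -0.0356/0.0244 = -1.46.
p-value = P(Z < -1.461) ≈ 0.0720; since p > α = 0.01, fail to reject H₀.

z = -1.46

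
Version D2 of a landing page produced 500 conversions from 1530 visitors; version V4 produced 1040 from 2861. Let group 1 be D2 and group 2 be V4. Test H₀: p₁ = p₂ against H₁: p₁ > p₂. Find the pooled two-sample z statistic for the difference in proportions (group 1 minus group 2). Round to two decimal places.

z = -2.43

p̂₁ = 500/1530 ≈ 0.3268, p̂₂ = 1040/2861 ≈ 0.3635.
Pooled p̂ = (500+1040)/(1530+2861) = 1540/4391 = 0.3507.
SE = √(0.227715 × 0.00100312) = 0.0151.
z = (0.3268 − 0.3635)/0.0151 = -0.0367/0.0151 = -2.43.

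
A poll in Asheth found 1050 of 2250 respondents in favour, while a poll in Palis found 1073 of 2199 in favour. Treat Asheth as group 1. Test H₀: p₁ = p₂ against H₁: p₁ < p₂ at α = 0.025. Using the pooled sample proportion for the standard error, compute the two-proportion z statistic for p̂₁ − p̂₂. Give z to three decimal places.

z = -1.421

p̂₁ = 1050/2250 ≈ 0.46667, p̂₂ = 1073/2199 ≈ 0.48795.
Pooled p̂ = (1050+1073)/(2250+2199) = 2123/4449 = 0.47719.
SE = √(0.24948 × 0.000899197) = 0.01498.
z = (0.46667 − 0.48795)/0.01498 = -0.02128/0.01498 = -1.421.
p-value = P(Z < -1.421) ≈ 0.0777, so at α = 0.025 we fail to reject H₀.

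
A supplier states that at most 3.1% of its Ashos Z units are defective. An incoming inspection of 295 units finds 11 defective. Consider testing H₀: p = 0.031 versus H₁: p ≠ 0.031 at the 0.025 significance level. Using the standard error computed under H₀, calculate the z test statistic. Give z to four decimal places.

p̂ = 11/295 ≈ 0.037288.
SE = √(p₀(1−p₀)/n) = √(0.030039/295) = 0.010091.
z = (0.037288 − 0.031)/0.010091 = 0.006288/0.010091 = 0.6231.
Two-sided p-value ≈ 2·Φ(−0.623) = 0.5332. With α = 0.025, fail to reject H₀.

z = 0.6231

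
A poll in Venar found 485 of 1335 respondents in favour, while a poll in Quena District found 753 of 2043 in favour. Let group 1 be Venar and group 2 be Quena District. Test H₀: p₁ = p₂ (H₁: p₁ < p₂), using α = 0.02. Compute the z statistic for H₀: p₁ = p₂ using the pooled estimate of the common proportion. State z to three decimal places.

p̂₁ = 485/1335 = 0.36330, p̂₂ = 753/2043 = 0.36858.
Pooled p̂ = (485+753)/(1335+2043) = 1238/3378 = 0.36649.
SE = √(p̂(1−p̂)(1/n₁+1/n₂)) = √(0.36649·0.63351·0.00123854) = √(0.000287558) = 0.01696.
z = (0.36330 − 0.36858)/0.01696 = -0.00528/0.01696 = -0.311.
p-value = P(Z < -0.311) ≈ 0.3778. With α = 0.02, fail to reject H₀.

z = -0.311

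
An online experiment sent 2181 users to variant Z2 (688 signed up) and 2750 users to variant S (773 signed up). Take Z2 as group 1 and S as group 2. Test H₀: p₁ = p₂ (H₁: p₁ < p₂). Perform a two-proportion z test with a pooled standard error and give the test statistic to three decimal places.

p̂₁ = 688/2181 ≈ 0.315452, p̂₂ = 773/2750 ≈ 0.281091.
Pooled p̂ = (688+773)/(2181+2750) = 1461/4931 = 0.296289.
SE = √(p̂(1−p̂)(1/n₁+1/n₂)) = √(0.296289·0.703711·0.000822142) = √(0.000171418) = 0.013093.
z = (0.315452 − 0.281091)/0.013093 = 0.034361/0.013093 = 2.624.
p-value = P(Z < 2.624) ≈ 0.9957.

z = 2.624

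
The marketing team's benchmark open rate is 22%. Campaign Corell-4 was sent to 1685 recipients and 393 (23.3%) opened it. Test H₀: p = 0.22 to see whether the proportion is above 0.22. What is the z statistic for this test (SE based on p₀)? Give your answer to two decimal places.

z = 1.31

p̂ = 393/1685 ≈ 0.2332.
SE = √(p₀(1−p₀)/n) = √(0.1716/1685) = 0.0101.
z = (0.2332 − 0.22)/0.0101 = 0.0132/0.0101 = 1.31.
p-value = P(Z > 1.311) ≈ 0.0949.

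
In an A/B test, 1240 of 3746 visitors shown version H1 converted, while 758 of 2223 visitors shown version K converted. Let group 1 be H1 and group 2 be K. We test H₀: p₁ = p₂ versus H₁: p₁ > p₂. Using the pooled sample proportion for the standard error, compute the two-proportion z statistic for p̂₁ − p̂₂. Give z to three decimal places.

z = -0.788

p̂₁ = 1240/3746 ≈ 0.331020, p̂₂ = 758/2223 ≈ 0.340981.
Pooled p̂ = (1240+758)/(3746+2223) = 1998/5969 = 0.334729.
SE = √(p̂(1−p̂)(1/n₁+1/n₂)) = √(0.334729·0.665271·0.000716794) = √(0.00015962) = 0.012634.
z = (0.331020 − 0.340981)/0.012634 = -0.009961/0.012634 = -0.788.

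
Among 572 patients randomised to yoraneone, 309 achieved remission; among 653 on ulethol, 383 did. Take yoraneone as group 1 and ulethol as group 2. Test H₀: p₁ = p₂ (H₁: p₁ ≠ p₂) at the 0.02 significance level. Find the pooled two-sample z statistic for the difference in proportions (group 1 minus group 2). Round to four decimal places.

p̂₁ = 309/572 = 0.540210, p̂₂ = 383/653 = 0.586524.
Pooled p̂ = (309+383)/(572+653) = 692/1225 = 0.564898.
SE = √(0.245788 × 0.00327965) = 0.028392.
z = (0.540210 − 0.586524)/0.028392 = -0.046314/0.028392 = -1.6312.
p-value = 2·P(Z > 1.631) ≈ 0.1028. With α = 0.02, fail to reject H₀.

z = -1.6312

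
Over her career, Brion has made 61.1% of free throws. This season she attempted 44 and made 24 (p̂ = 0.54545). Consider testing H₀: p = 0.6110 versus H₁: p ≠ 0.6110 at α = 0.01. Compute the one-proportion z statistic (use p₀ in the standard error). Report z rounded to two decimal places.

p̂ = 24/44 = 0.5455.
Under H₀, SE = √(0.611·0.389/44) = √(0.0054018) = 0.0735.
z = (0.5455 − 0.611)/0.0735 = -0.0655/0.0735 = -0.89.
Two-sided p-value ≈ 2·Φ(−0.892) = 0.3725. With α = 0.01, fail to reject H₀.

z = -0.89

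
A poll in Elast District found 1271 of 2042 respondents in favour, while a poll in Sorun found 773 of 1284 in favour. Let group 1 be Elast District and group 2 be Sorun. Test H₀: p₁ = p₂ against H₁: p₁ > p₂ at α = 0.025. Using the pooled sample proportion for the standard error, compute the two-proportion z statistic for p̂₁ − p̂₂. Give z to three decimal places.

p̂₁ = 1271/2042 ≈ 0.622429, p̂₂ = 773/1284 ≈ 0.602025.
Pooled p̂ = (1271+773)/(2042+1284) = 2044/3326 = 0.614552.
SE = √(0.236878 × 0.00126853) = 0.017335.
z = (0.622429 − 0.602025)/0.017335 = 0.020404/0.017335 = 1.177.
p-value = P(Z > 1.177) ≈ 0.1196, so at α = 0.025 we fail to reject H₀.

z = 1.177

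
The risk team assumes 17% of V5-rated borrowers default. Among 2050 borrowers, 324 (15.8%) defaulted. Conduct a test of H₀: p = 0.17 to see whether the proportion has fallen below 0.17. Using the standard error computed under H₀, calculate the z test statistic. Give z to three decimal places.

z = -1.441

p̂ = 324/2050 ≈ 0.158049.
Under H₀, SE = √(0.17·0.83/2050) = √(6.88293e-05) = 0.008296.
z = (0.158049 − 0.17)/0.008296 = -0.011951/0.008296 = -1.441.
p-value = P(Z < -1.441) ≈ 0.0749.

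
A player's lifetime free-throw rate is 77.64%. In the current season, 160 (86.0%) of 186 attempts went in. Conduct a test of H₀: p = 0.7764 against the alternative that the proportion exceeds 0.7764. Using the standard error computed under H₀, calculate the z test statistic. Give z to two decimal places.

p̂ = 160/186 ≈ 0.8602.
Standard error under H₀: √(0.7764×0.2236/186) = 0.0306.
z = (0.8602 − 0.7764)/0.0306 = 0.0838/0.0306 = 2.74.

z = 2.74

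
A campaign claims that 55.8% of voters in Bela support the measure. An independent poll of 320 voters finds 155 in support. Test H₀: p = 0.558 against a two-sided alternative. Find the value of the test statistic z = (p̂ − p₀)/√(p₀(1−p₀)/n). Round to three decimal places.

z = -2.652

p̂ = 155/320 ≈ 0.48438.
Standard error under H₀: √(0.558×0.442/320) = 0.02776.
z = (0.48438 − 0.558)/0.02776 = -0.07362/0.02776 = -2.652.
Two-sided p-value ≈ 2·Φ(−2.652) = 0.0080.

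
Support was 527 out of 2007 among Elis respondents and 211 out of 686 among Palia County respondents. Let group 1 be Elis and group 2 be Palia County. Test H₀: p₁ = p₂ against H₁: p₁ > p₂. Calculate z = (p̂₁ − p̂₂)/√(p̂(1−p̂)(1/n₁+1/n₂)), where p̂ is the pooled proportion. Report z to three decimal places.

z = -2.281

p̂₁ = 527/2007 = 0.26258, p̂₂ = 211/686 = 0.30758.
Pooled p̂ = (527+211)/(2007+686) = 738/2693 = 0.27404.
SE = √(0.198944 × 0.00195598) = 0.01973.
z = (0.26258 − 0.30758)/0.01973 = -0.04500/0.01973 = -2.281.
p-value = P(Z > -2.281) ≈ 0.9887.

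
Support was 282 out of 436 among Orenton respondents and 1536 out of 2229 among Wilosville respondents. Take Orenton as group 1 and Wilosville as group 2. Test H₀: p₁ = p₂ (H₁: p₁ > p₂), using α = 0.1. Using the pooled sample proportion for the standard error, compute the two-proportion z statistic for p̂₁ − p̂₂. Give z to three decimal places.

p̂₁ = 282/436 = 0.64679, p̂₂ = 1536/2229 = 0.68910.
Pooled p̂ = (282+1536)/(436+2229) = 1818/2665 = 0.68218.
SE = √(0.216812 × 0.00274221) = 0.02438.
z = (0.64679 − 0.68910)/0.02438 = -0.04231/0.02438 = -1.735.
p-value = P(Z > -1.735) ≈ 0.9586, so at α = 0.1 we fail to reject H₀.

z = -1.735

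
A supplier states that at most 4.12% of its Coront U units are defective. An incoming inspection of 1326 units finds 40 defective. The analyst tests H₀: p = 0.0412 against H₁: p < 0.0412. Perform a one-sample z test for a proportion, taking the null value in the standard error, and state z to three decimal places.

p̂ = 40/1326 ≈ 0.030166.
Standard error under H₀: √(0.0412×0.9588/1326) = 0.005458.
z = (0.030166 − 0.0412)/0.005458 = -0.011034/0.005458 = -2.022.
p-value = P(Z < -2.022) ≈ 0.0216.

z = -2.022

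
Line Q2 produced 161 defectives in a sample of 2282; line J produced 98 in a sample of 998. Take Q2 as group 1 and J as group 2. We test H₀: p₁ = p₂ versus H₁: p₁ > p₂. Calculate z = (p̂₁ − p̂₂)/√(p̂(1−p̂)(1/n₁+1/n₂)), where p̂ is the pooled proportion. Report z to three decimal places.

z = -2.701

p̂₁ = 161/2282 ≈ 0.070552, p̂₂ = 98/998 ≈ 0.098196.
Pooled p̂ = (161+98)/(2282+998) = 259/3280 = 0.078963.
SE = √(p̂(1−p̂)(1/n₁+1/n₂)) = √(0.078963·0.921037·0.00144022) = √(0.000104744) = 0.010234.
z = (0.070552 − 0.098196)/0.010234 = -0.027644/0.010234 = -2.701.
p-value = P(Z > -2.701) ≈ 0.9965.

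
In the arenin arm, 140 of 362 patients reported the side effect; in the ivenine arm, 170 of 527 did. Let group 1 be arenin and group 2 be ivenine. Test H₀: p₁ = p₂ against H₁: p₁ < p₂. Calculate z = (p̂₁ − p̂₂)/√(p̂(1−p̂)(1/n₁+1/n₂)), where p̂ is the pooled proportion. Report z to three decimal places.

z = 1.972

p̂₁ = 140/362 ≈ 0.38674, p̂₂ = 170/527 ≈ 0.32258.
Pooled p̂ = (140+170)/(362+527) = 310/889 = 0.34871.
SE = √(0.22711 × 0.00465996) = 0.03253.
z = (0.38674 − 0.32258)/0.03253 = 0.06416/0.03253 = 1.972.
p-value = P(Z < 1.972) ≈ 0.9757.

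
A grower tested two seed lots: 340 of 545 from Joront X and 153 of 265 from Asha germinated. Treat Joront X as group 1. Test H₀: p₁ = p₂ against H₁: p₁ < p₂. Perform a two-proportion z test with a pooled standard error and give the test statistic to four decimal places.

z = 1.2721

p̂₁ = 340/545 ≈ 0.623853, p̂₂ = 153/265 ≈ 0.577358.
Pooled p̂ = (340+153)/(545+265) = 493/810 = 0.608642.
SE = √(p̂(1−p̂)(1/n₁+1/n₂)) = √(0.608642·0.391358·0.00560845) = √(0.00133591) = 0.036550.
z = (0.623853 − 0.577358)/0.036550 = 0.046495/0.036550 = 1.2721.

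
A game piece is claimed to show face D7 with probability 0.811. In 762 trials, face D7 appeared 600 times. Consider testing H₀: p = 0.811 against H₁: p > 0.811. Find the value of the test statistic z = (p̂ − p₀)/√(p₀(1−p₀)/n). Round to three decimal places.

z = -1.664

p̂ = 600/762 ≈ 0.78740.
Standard error under H₀: √(0.811×0.189/762) = 0.01418.
z = (0.78740 − 0.811)/0.01418 = -0.02360/0.01418 = -1.664.
p-value = P(Z > -1.664) ≈ 0.9519.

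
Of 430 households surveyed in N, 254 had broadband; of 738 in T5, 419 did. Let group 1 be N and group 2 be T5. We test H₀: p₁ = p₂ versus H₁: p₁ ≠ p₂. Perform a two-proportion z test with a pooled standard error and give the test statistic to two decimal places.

z = 0.77

p̂₁ = 254/430 ≈ 0.59070, p̂₂ = 419/738 ≈ 0.56775.
Pooled p̂ = (254+419)/(430+738) = 673/1168 = 0.57620.
SE = √(0.244194 × 0.00368059) = 0.02998.
z = (0.59070 − 0.56775)/0.02998 = 0.02295/0.02998 = 0.77.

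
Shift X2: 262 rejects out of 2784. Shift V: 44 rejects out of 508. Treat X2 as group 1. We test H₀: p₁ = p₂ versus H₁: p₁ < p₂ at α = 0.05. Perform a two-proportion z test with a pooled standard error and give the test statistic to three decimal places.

p̂₁ = 262/2784 ≈ 0.09411, p̂₂ = 44/508 ≈ 0.08661.
Pooled p̂ = (262+44)/(2784+508) = 306/3292 = 0.09295.
SE = √(p̂(1−p̂)(1/n₁+1/n₂)) = √(0.09295·0.90705·0.0023277) = √(0.000196254) = 0.01401.
z = (0.09411 − 0.08661)/0.01401 = 0.00750/0.01401 = 0.535.
p-value = P(Z < 0.535) ≈ 0.7037, so at α = 0.05 we fail to reject H₀.

z = 0.535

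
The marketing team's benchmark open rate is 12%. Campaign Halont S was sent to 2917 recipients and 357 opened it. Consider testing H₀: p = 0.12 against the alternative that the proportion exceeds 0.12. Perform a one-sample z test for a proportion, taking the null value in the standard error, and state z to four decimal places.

z = 0.3966

p̂ = 357/2917 ≈ 0.1223860.
SE = √(p₀(1−p₀)/n) = √(0.1056/2917) = 0.0060168.
z = (0.1223860 − 0.12)/0.0060168 = 0.0023860/0.0060168 = 0.3966.
p-value = P(Z > 0.397) ≈ 0.3458.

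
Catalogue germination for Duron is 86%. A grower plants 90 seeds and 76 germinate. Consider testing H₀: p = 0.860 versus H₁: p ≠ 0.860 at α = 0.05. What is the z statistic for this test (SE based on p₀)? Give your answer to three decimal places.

p̂ = 76/90 = 0.84444.
Standard error under H₀: √(0.86×0.14/90) = 0.03658.
z = (0.84444 − 0.86)/0.03658 = -0.01556/0.03658 = -0.425.
Two-sided p-value ≈ 2·Φ(−0.425) = 0.6706. With α = 0.05, fail to reject H₀.

z = -0.425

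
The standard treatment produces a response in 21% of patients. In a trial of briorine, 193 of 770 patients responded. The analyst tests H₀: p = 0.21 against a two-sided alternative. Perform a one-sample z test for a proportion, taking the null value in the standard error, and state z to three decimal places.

z = 2.769

p̂ = 193/770 ≈ 0.25065.
Standard error under H₀: √(0.21×0.79/770) = 0.01468.
z = (0.25065 − 0.21)/0.01468 = 0.04065/0.01468 = 2.769.
p-value = 2·P(Z > 2.769) ≈ 0.0056.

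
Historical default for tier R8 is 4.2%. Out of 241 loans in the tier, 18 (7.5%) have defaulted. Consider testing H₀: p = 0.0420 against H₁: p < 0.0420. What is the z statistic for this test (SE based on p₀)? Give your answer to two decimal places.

p̂ = 18/241 = 0.0747.
SE = √(p₀(1−p₀)/n) = √(0.040236/241) = 0.0129.
z = (0.0747 − 0.042)/0.0129 = 0.0327/0.0129 = 2.53.
p-value = P(Z < 2.530) ≈ 0.9943.

z = 2.53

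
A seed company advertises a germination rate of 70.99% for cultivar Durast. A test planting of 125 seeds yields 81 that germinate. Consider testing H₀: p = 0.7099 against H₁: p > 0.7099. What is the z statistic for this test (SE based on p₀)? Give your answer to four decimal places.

z = -1.5250

p̂ = 81/125 ≈ 0.648000.
Standard error under H₀: √(0.7099×0.2901/125) = 0.040590.
z = (0.648000 − 0.7099)/0.040590 = -0.061900/0.040590 = -1.5250.
p-value = P(Z > -1.525) ≈ 0.9364.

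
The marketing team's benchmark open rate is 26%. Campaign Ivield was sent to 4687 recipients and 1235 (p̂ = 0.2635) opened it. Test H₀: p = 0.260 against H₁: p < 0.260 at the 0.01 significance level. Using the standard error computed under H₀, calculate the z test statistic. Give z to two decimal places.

z = 0.55

p̂ = 1235/4687 ≈ 0.2635.
Under H₀, SE = √(0.26·0.74/4687) = √(4.10497e-05) = 0.0064.
z = (0.2635 − 0.26)/0.0064 = 0.0035/0.0064 = 0.55.
p-value = P(Z < 0.545) ≈ 0.7073. With α = 0.01, fail to reject H₀.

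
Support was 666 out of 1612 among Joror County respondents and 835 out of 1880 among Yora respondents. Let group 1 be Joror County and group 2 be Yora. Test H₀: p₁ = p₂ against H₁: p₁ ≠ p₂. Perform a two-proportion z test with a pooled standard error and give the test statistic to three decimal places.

z = -1.845

p̂₁ = 666/1612 ≈ 0.41315, p̂₂ = 835/1880 ≈ 0.44415.
Pooled p̂ = (666+835)/(1612+1880) = 1501/3492 = 0.42984.
SE = √(p̂(1−p̂)(1/n₁+1/n₂)) = √(0.42984·0.57016·0.00115226) = √(0.000282394) = 0.01680.
z = (0.41315 − 0.44415)/0.01680 = -0.03100/0.01680 = -1.845.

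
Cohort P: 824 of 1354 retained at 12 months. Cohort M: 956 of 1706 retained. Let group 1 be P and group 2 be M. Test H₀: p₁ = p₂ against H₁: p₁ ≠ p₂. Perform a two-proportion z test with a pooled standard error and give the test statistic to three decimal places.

z = 2.684

p̂₁ = 824/1354 = 0.608567, p̂₂ = 956/1706 = 0.560375.
Pooled p̂ = (824+956)/(1354+1706) = 1780/3060 = 0.581699.
SE = √(0.243325 × 0.00132472) = 0.017954.
z = (0.608567 − 0.560375)/0.017954 = 0.048192/0.017954 = 2.684.
Two-sided p-value ≈ 2·Φ(−2.684) = 0.0073.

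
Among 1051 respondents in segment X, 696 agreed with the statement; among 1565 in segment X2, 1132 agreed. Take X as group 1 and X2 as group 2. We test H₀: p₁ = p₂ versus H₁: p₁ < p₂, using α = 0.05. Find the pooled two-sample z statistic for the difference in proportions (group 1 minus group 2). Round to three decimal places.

z = -3.339

p̂₁ = 696/1051 ≈ 0.662226, p̂₂ = 1132/1565 ≈ 0.723323.
Pooled p̂ = (696+1132)/(1051+1565) = 1828/2616 = 0.698777.
SE = √(0.210488 × 0.00159045) = 0.018297.
z = (0.662226 − 0.723323)/0.018297 = -0.061097/0.018297 = -3.339.
p-value = P(Z < -3.339) ≈ 0.0004, so at α = 0.05 we reject H₀.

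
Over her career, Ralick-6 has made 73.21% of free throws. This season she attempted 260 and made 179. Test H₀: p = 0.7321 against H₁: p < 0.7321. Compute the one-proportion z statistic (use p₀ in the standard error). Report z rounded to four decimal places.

p̂ = 179/260 = 0.688462.
Standard error under H₀: √(0.7321×0.2679/260) = 0.027465.
z = (0.688462 − 0.7321)/0.027465 = -0.043638/0.027465 = -1.5889.

z = -1.5889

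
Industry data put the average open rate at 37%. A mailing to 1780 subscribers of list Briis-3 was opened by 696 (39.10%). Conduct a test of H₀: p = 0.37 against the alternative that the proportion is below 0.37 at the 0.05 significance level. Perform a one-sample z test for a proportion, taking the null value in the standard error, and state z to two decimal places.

z = 1.84

p̂ = 696/1780 = 0.3910.
SE = √(p₀(1−p₀)/n) = √(0.2331/1780) = 0.0114.
z = (0.3910 − 0.37)/0.0114 = 0.0210/0.0114 = 1.84.
p-value = P(Z < 1.836) ≈ 0.9668; since p > α = 0.05, fail to reject H₀.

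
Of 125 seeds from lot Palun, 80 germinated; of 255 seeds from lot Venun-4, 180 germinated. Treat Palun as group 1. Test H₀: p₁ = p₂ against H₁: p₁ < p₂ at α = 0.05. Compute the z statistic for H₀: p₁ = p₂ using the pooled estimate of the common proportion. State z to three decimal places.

p̂₁ = 80/125 ≈ 0.64000, p̂₂ = 180/255 ≈ 0.70588.
Pooled p̂ = (80+180)/(125+255) = 260/380 = 0.68421.
SE = √(p̂(1−p̂)(1/n₁+1/n₂)) = √(0.68421·0.31579·0.0119216) = √(0.00257585) = 0.05075.
z = (0.64000 − 0.70588)/0.05075 = -0.06588/0.05075 = -1.298.
p-value = P(Z < -1.298) ≈ 0.0971; since p > α = 0.05, fail to reject H₀.

z = -1.298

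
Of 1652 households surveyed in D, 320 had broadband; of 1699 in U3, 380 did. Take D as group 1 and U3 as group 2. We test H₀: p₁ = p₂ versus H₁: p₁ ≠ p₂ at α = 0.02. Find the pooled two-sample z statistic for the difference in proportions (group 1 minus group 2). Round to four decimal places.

p̂₁ = 320/1652 = 0.193705, p̂₂ = 380/1699 = 0.223661.
Pooled p̂ = (320+380)/(1652+1699) = 700/3351 = 0.208893.
SE = √(0.165257 × 0.00119391) = 0.014046.
z = (0.193705 − 0.223661)/0.014046 = -0.029956/0.014046 = -2.1327.
Two-sided p-value ≈ 2·Φ(−2.133) = 0.0330, so at α = 0.02 we fail to reject H₀.

z = -2.1327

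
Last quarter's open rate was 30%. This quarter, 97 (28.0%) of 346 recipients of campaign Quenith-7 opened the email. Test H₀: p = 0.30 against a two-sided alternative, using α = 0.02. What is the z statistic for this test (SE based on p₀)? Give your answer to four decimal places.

z = -0.7977

p̂ = 97/346 ≈ 0.280347.
Under H₀, SE = √(0.3·0.7/346) = √(0.000606936) = 0.024636.
z = (0.280347 − 0.3)/0.024636 = -0.019653/0.024636 = -0.7977.
p-value = 2·P(Z > 0.798) ≈ 0.4250, so at α = 0.02 we fail to reject H₀.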